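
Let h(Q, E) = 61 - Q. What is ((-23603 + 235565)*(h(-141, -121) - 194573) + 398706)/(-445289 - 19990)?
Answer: 442998572/5003 ≈ 88547.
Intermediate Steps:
((-23603 + 235565)*(h(-141, -121) - 194573) + 398706)/(-445289 - 19990) = ((-23603 + 235565)*((61 - 1*(-141)) - 194573) + 398706)/(-445289 - 19990) = (211962*((61 + 141) - 194573) + 398706)/(-465279) = (211962*(202 - 194573) + 398706)*(-1/465279) = (211962*(-194371) + 398706)*(-1/465279) = (-41199265902 + 398706)*(-1/465279) = -41198867196*(-1/465279) = 442998572/5003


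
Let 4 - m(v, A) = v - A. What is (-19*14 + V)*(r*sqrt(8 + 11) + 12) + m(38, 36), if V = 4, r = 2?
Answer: -3142 - 524*sqrt(19) ≈ -5426.1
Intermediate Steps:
m(v, A) = 4 + A - v (m(v, A) = 4 - (v - A) = 4 + (A - v) = 4 + A - v)
(-19*14 + V)*(r*sqrt(8 + 11) + 12) + m(38, 36) = (-19*14 + 4)*(2*sqrt(8 + 11) + 12) + (4 + 36 - 1*38) = (-266 + 4)*(2*sqrt(19) + 12) + (4 + 36 - 38) = -262*(12 + 2*sqrt(19)) + 2 = (-3144 - 524*sqrt(19)) + 2 = -3142 - 524*sqrt(19)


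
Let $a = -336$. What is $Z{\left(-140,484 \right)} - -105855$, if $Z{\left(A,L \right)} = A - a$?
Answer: $106051$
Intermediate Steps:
$Z{\left(A,L \right)} = 336 + A$ ($Z{\left(A,L \right)} = A - -336 = A + 336 = 336 + A$)
$Z{\left(-140,484 \right)} - -105855 = \left(336 - 140\right) - -105855 = 196 + 105855 = 106051$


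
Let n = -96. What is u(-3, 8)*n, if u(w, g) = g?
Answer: -768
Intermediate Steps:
u(-3, 8)*n = 8*(-96) = -768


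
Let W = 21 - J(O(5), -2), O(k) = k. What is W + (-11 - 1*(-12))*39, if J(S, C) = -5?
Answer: 65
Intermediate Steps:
W = 26 (W = 21 - 1*(-5) = 21 + 5 = 26)
W + (-11 - 1*(-12))*39 = 26 + (-11 - 1*(-12))*39 = 26 + (-11 + 12)*39 = 26 + 1*39 = 26 + 39 = 65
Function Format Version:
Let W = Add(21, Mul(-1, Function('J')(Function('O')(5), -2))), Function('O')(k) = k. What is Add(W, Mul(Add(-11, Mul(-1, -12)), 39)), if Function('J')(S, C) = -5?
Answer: 65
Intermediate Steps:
W = 26 (W = Add(21, Mul(-1, -5)) = Add(21, 5) = 26)
Add(W, Mul(Add(-11, Mul(-1, -12)), 39)) = Add(26, Mul(Add(-11, Mul(-1, -12)), 39)) = Add(26, Mul(Add(-11, 12), 39)) = Add(26, Mul(1, 39)) = Add(26, 39) = 65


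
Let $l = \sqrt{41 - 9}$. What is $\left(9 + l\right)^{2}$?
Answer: $113 + 72 \sqrt{2} \approx 214.82$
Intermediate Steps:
$l = 4 \sqrt{2}$ ($l = \sqrt{32} = 4 \sqrt{2} \approx 5.6569$)
$\left(9 + l\right)^{2} = \left(9 + 4 \sqrt{2}\right)^{2}$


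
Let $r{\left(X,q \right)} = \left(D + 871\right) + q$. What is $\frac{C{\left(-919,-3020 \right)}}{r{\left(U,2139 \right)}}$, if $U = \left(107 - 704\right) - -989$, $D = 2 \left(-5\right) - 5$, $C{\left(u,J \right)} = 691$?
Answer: $\frac{691}{2995} \approx 0.23072$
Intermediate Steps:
$D = -15$ ($D = -10 - 5 = -15$)
$U = 392$ ($U = \left(107 - 704\right) + 989 = -597 + 989 = 392$)
$r{\left(X,q \right)} = 856 + q$ ($r{\left(X,q \right)} = \left(-15 + 871\right) + q = 856 + q$)
$\frac{C{\left(-919,-3020 \right)}}{r{\left(U,2139 \right)}} = \frac{691}{856 + 2139} = \frac{691}{2995}$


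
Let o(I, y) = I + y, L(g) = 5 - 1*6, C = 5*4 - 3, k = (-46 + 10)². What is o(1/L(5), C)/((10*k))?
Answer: 1/810 ≈ 0.0012346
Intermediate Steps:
k = 1296 (k = (-36)² = 1296)
C = 17 (C = 20 - 3 = 17)
L(g) = -1 (L(g) = 5 - 6 = -1)
o(1/L(5), C)/((10*k)) = (1/(-1) + 17)/((10*1296)) = (-1 + 17)/12960 = 16*(1/12960) = 1/810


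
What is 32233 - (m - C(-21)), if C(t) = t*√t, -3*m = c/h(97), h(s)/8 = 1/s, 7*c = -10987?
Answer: 4349405/168 - 21*I*√21 ≈ 25889.0 - 96.234*I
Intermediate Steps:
c = -10987/7 (c = (⅐)*(-10987) = -10987/7 ≈ -1569.6)
h(s) = 8/s
m = 1065739/168 (m = -(-10987)/(21*(8/97)) = -(-10987)/(21*(8*(1/97))) = -(-10987)/(21*8/97) = -(-10987)*97/(21*8) = -⅓*(-1065739/56) = 1065739/168 ≈ 6343.7)
C(t) = t^(3/2)
32233 - (m - C(-21)) = 32233 - (1065739/168 - (-21)^(3/2)) = 32233 - (1065739/168 - (-21)*I*√21) = 32233 - (1065739/168 + 21*I*√21) = 32233 + (-1065739/168 - 21*I*√21) = 4349405/168 - 21*I*√21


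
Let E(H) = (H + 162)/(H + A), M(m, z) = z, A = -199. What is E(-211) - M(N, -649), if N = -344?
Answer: 266139/410 ≈ 649.12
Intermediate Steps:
E(H) = (162 + H)/(-199 + H) (E(H) = (H + 162)/(H - 199) = (162 + H)/(-199 + H))
E(-211) - M(N, -649) = (162 - 211)/(-199 - 211) - 1*(-649) = -49/(-410) + 649 = -1/410*(-49) + 649 = 49/410 + 649 = 266139/410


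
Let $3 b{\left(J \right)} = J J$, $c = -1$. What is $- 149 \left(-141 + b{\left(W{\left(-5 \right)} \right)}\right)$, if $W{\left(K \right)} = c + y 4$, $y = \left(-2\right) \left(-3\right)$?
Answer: $- \frac{15794}{3} \approx -5264.7$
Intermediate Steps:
$y = 6$
$W{\left(K \right)} = 23$ ($W{\left(K \right)} = -1 + 6 \cdot 4 = -1 + 24 = 23$)
$b{\left(J \right)} = \frac{J^{2}}{3}$ ($b{\left(J \right)} = \frac{J J}{3} = \frac{J^{2}}{3}$)
$- 149 \left(-141 + b{\left(W{\left(-5 \right)} \right)}\right) = - 149 \left(-141 + \frac{23^{2}}{3}\right) = - 149 \left(-141 + \frac{1}{3} \cdot 529\right) = - 149 \left(-141 + \frac{529}{3}\right) = \left(-149\right) \frac{106}{3} = - \frac{15794}{3}$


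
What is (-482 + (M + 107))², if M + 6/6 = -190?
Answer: 320356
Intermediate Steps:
M = -191 (M = -1 - 190 = -191)
(-482 + (M + 107))² = (-482 + (-191 + 107))² = (-482 - 84)² = (-566)² = 320356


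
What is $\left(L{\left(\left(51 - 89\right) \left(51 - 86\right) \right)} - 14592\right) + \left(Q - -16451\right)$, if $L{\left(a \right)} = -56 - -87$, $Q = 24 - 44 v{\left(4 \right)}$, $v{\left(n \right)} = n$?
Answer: $1738$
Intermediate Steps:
$Q = -152$ ($Q = 24 - 176 = -152$)
$L{\left(a \right)} = 31$ ($L{\left(a \right)} = -56 + 87 = 31$)
$\left(L{\left(\left(51 - 89\right) \left(51 - 86\right) \right)} - 14592\right) + \left(Q - -16451\right) = \left(31 - 14592\right) - -16299 = \left(31 - 14592\right) + \left(-152 + 16451\right) = -14561 + 16299 = 1738$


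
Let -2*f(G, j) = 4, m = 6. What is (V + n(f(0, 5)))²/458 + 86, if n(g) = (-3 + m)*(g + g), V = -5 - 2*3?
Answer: 39917/458 ≈ 87.155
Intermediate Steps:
V = -11 (V = -5 - 6 = -11)
f(G, j) = -2 (f(G, j) = -½*4 = -2)
n(g) = 6*g (n(g) = (-3 + 6)*(g + g) = 3*(2*g) = 6*g)
(V + n(f(0, 5)))²/458 + 86 = (-11 + 6*(-2))²/458 + 86 = (-11 - 12)²*(1/458) + 86 = (-23)²*(1/458) + 86 = 529*(1/458) + 86 = 529/458 + 86 = 39917/458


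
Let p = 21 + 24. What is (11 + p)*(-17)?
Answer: -952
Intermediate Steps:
p = 45
(11 + p)*(-17) = (11 + 45)*(-17) = 56*(-17) = -952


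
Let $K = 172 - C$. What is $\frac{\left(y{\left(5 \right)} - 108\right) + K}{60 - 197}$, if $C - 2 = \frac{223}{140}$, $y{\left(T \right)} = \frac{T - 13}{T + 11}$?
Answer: $- \frac{8387}{19180} \approx -0.43728$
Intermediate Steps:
$y{\left(T \right)} = \frac{-13 + T}{11 + T}$
$C = \frac{503}{140}$ ($C = 2 + \frac{223}{140} = \frac{503}{140} \approx 3.5929$)
$K = \frac{23577}{140}$ ($K = 172 - \frac{503}{140} = \frac{23577}{140} \approx 168.41$)
$\frac{\left(y{\left(5 \right)} - 108\right) + K}{60 - 197} = \frac{\left(\frac{-13 + 5}{11 + 5} - 108\right) + \frac{23577}{140}}{60 - 197} = \frac{\left(\frac{1}{16} \left(-8\right) - 108\right) + \frac{23577}{140}}{-137} = \left(\left(\frac{1}{16} \left(-8\right) - 108\right) + \frac{23577}{140}\right) \left(- \frac{1}{137}\right) = \left(\left(- \frac{1}{2} - 108\right) + \frac{23577}{140}\right) \left(- \frac{1}{137}\right) = \left(- \frac{217}{2} + \frac{23577}{140}\right) \left(- \frac{1}{137}\right) = \frac{8387}{140} \left(- \frac{1}{137}\right) = - \frac{8387}{19180}$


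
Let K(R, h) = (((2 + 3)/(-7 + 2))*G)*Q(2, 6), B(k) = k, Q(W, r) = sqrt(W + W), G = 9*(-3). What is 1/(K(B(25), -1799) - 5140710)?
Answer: -1/5140656 ≈ -1.9453e-7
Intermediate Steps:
G = -27
Q(W, r) = sqrt(2)*sqrt(W) (Q(W, r) = sqrt(2*W) = sqrt(2)*sqrt(W))
K(R, h) = 54 (K(R, h) = (((2 + 3)/(-7 + 2))*(-27))*(sqrt(2)*sqrt(2)) = ((5/(-5))*(-27))*2 = ((5*(-1/5))*(-27))*2 = -1*(-27)*2 = 27*2 = 54)
1/(K(B(25), -1799) - 5140710) = 1/(54 - 5140710) = 1/(-5140656) = -1/5140656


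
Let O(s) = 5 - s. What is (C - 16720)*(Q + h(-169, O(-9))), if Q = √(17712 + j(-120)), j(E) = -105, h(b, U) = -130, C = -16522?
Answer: 4321460 - 33242*√17607 ≈ -89467.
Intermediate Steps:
Q = √17607 (Q = √(17712 - 105) = √17607 ≈ 132.69)
(C - 16720)*(Q + h(-169, O(-9))) = (-16522 - 16720)*(√17607 - 130) = -33242*(-130 + √17607) = 4321460 - 33242*√17607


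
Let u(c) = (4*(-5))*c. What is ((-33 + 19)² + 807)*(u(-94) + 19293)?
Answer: 21236519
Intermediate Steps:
u(c) = -20*c
((-33 + 19)² + 807)*(u(-94) + 19293) = ((-33 + 19)² + 807)*(-20*(-94) + 19293) = ((-14)² + 807)*(1880 + 19293) = (196 + 807)*21173 = 1003*21173 = 21236519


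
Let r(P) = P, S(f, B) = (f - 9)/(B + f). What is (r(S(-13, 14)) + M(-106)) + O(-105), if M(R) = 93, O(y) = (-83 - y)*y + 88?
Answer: -2151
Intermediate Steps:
S(f, B) = (-9 + f)/(B + f)
O(y) = 88 + y*(-83 - y) (O(y) = y*(-83 - y) + 88 = 88 + y*(-83 - y))
(r(S(-13, 14)) + M(-106)) + O(-105) = ((-9 - 13)/(14 - 13) + 93) + (88 - 1*(-105)**2 - 83*(-105)) = (-22/1 + 93) + (88 - 1*11025 + 8715) = (1*(-22) + 93) + (88 - 11025 + 8715) = (-22 + 93) - 2222 = 71 - 2222 = -2151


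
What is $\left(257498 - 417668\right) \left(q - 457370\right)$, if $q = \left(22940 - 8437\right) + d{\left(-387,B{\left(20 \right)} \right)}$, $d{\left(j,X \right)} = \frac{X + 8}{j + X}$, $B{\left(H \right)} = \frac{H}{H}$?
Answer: $\frac{13690264147035}{193} \approx 7.0934 \cdot 10^{10}$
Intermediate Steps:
$B{\left(H \right)} = 1$
$d{\left(j,X \right)} = \frac{8 + X}{X + j}$
$q = \frac{5598149}{386}$ ($q = \left(22940 - 8437\right) + \frac{8 + 1}{1 - 387} = \left(22940 - 8437\right) + \frac{1}{-386} \cdot 9 = 14503 - \frac{9}{386} = \frac{5598149}{386} \approx 14503.0$)
$\left(257498 - 417668\right) \left(q - 457370\right) = \left(257498 - 417668\right) \left(\frac{5598149}{386} - 457370\right) = \left(-160170\right) \left(- \frac{170946671}{386}\right) = \frac{13690264147035}{193}$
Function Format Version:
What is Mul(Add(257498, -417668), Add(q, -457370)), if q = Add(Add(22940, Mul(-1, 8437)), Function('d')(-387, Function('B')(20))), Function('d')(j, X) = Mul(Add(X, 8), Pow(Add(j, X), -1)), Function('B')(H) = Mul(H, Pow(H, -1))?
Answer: Rational(13690264147035, 193) ≈ 7.0934e+10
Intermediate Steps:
Function('B')(H) = 1
Function('d')(j, X) = Mul(Pow(Add(X, j), -1), Add(8, X)) (Function('d')(j, X) = Mul(Add(8, X), Pow(Add(X, j), -1)) = Mul(Pow(Add(X, j), -1), Add(8, X)))
q = Rational(5598149, 386) (q = Add(Add(22940, Mul(-1, 8437)), Mul(Pow(Add(1, -387), -1), Add(8, 1))) = Add(Add(22940, -8437), Mul(Pow(-386, -1), 9)) = Add(14503, Mul(Rational(-1, 386), 9)) = Add(14503, Rational(-9, 386)) = Rational(5598149, 386) ≈ 14503.)
Mul(Add(257498, -417668), Add(q, -457370)) = Mul(Add(257498, -417668), Add(Rational(5598149, 386), -457370)) = Mul(-160170, Rational(-170946671, 386)) = Rational(13690264147035, 193)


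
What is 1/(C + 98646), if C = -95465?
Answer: 1/3181 ≈ 0.00031437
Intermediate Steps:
1/(C + 98646) = 1/(-95465 + 98646) = 1/3181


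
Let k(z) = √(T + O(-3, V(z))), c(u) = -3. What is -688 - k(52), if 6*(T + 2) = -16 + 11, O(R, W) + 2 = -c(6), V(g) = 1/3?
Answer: -688 - I*√66/6 ≈ -688.0 - 1.354*I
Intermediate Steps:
V(g) = ⅓
O(R, W) = 1 (O(R, W) = -2 - 1*(-3) = -2 + 3 = 1)
T = -17/6 (T = -2 + (-16 + 11)/6 = -2 + (⅙)*(-5) = -2 - ⅚ = -17/6 ≈ -2.8333)
k(z) = I*√66/6 (k(z) = √(-17/6 + 1) = √(-11/6) = I*√66/6)
-688 - k(52) = -688 - I*√66/6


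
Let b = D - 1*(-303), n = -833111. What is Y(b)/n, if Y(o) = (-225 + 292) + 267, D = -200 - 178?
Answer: -334/833111 ≈ -0.00040091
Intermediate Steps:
D = -378
b = -75 (b = -378 - 1*(-303) = -378 + 303 = -75)
Y(o) = 334 (Y(o) = 67 + 267 = 334)
Y(b)/n = 334/(-833111) = 334*(-1/833111) = -334/833111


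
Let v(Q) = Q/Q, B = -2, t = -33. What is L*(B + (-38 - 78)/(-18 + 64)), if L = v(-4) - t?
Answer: -3536/23 ≈ -153.74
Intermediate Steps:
v(Q) = 1
L = 34 (L = 1 - 1*(-33) = 1 + 33 = 34)
L*(B + (-38 - 78)/(-18 + 64)) = 34*(-2 + (-38 - 78)/(-18 + 64)) = 34*(-2 - 116/46) = 34*(-2 - 116*1/46) = 34*(-2 - 58/23) = 34*(-104/23) = -3536/23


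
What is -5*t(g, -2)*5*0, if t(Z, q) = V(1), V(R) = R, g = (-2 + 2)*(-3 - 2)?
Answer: 0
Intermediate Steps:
g = 0 (g = 0*(-5) = 0)
t(Z, q) = 1
-5*t(g, -2)*5*0 = -5*1*5*0 = -25*0 = -5*0 = 0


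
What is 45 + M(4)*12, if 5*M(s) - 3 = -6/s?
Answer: 243/5 ≈ 48.600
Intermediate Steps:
M(s) = ⅗ - 6/(5*s) (M(s) = ⅗ + (-6/s)/5 = ⅗ - 6/(5*s))
45 + M(4)*12 = 45 + ((⅗)*(-2 + 4)/4)*12 = 45 + ((⅗)*(¼)*2)*12 = 45 + (3/10)*12 = 45 + 18/5 = 243/5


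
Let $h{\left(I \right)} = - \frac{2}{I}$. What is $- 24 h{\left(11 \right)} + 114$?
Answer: $\frac{1302}{11} \approx 118.36$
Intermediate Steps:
$- 24 h{\left(11 \right)} + 114 = - 24 \left(- \frac{2}{11}\right) + 114 = - 24 \left(\left(-2\right) \frac{1}{11}\right) + 114 = \left(-24\right) \left(- \frac{2}{11}\right) + 114 = \frac{48}{11} + 114 = \frac{1302}{11}$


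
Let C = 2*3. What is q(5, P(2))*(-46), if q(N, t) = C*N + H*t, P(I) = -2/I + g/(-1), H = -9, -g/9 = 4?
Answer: 13110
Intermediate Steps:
g = -36 (g = -9*4 = -36)
C = 6
P(I) = 36 - 2/I (P(I) = -2/I - 36/(-1) = -2/I - 36*(-1) = -2/I + 36 = 36 - 2/I)
q(N, t) = -9*t + 6*N (q(N, t) = 6*N - 9*t = -9*t + 6*N)
q(5, P(2))*(-46) = (-9*(36 - 2/2) + 6*5)*(-46) = (-9*(36 - 2*1/2) + 30)*(-46) = (-9*(36 - 1) + 30)*(-46) = (-9*35 + 30)*(-46) = (-315 + 30)*(-46) = -285*(-46) = 13110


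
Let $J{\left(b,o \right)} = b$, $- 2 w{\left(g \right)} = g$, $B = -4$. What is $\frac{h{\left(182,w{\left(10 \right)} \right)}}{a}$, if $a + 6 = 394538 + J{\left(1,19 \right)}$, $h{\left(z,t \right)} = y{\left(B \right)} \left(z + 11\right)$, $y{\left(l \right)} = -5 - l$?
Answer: $- \frac{193}{394533} \approx -0.00048919$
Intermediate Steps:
$w{\left(g \right)} = - \frac{g}{2}$
$h{\left(z,t \right)} = -11 - z$ ($h{\left(z,t \right)} = \left(-5 - -4\right) \left(z + 11\right) = \left(-5 + 4\right) \left(11 + z\right) = - (11 + z) = -11 - z$)
$a = 394533$ ($a = -6 + \left(394538 + 1\right) = -6 + 394539 = 394533$)
$\frac{h{\left(182,w{\left(10 \right)} \right)}}{a} = \frac{-11 - 182}{394533} = \left(-11 - 182\right) \frac{1}{394533} = \left(-193\right) \frac{1}{394533} = - \frac{193}{394533}$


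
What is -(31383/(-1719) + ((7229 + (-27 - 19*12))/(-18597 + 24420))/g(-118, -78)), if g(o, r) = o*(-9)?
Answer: 10781183314/590574483 ≈ 18.255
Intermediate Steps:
g(o, r) = -9*o
-(31383/(-1719) + ((7229 + (-27 - 19*12))/(-18597 + 24420))/g(-118, -78)) = -(31383/(-1719) + ((7229 + (-27 - 19*12))/(-18597 + 24420))/((-9*(-118)))) = -(31383*(-1/1719) + ((7229 + (-27 - 228))/5823)/1062) = -(-3487/191 + ((7229 - 255)*(1/5823))*(1/1062)) = -(-3487/191 + (6974*(1/5823))*(1/1062)) = -(-3487/191 + (6974/5823)*(1/1062)) = -(-3487/191 + 3487/3092013) = -1*(-10781183314/590574483) = 10781183314/590574483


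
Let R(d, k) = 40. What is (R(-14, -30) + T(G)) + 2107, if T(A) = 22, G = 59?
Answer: 2169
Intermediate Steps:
(R(-14, -30) + T(G)) + 2107 = (40 + 22) + 2107 = 62 + 2107 = 2169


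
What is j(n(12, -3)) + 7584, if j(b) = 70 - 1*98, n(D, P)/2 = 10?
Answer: 7556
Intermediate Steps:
n(D, P) = 20 (n(D, P) = 2*10 = 20)
j(b) = -28 (j(b) = 70 - 98 = -28)
j(n(12, -3)) + 7584 = -28 + 7584 = 7556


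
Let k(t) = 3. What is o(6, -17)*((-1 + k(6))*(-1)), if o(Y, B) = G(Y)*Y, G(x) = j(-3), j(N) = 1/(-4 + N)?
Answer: 12/7 ≈ 1.7143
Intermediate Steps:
G(x) = -1/7 (G(x) = 1/(-4 - 3) = 1/(-7) = -1/7)
o(Y, B) = -Y/7
o(6, -17)*((-1 + k(6))*(-1)) = (-1/7*6)*((-1 + 3)*(-1)) = -12*(-1)/7 = -6/7*(-2) = 12/7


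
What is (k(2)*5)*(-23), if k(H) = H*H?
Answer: -460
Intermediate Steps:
k(H) = H**2
(k(2)*5)*(-23) = (2**2*5)*(-23) = (4*5)*(-23) = 20*(-23) = -460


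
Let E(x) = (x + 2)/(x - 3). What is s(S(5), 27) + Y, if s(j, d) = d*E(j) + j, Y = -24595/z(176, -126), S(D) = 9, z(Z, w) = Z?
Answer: -14299/176 ≈ -81.244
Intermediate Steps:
E(x) = (2 + x)/(-3 + x)
Y = -24595/176 ≈ -139.74
s(j, d) = j + d*(2 + j)/(-3 + j) (s(j, d) = d*((2 + j)/(-3 + j)) + j = d*(2 + j)/(-3 + j) + j = j + d*(2 + j)/(-3 + j))
s(S(5), 27) + Y = (27*(2 + 9) + 9*(-3 + 9))/(-3 + 9) - 24595/176 = (27*11 + 9*6)/6 - 24595/176 = (297 + 54)/6 - 24595/176 = (1/6)*351 - 24595/176 = 117/2 - 24595/176 = -14299/176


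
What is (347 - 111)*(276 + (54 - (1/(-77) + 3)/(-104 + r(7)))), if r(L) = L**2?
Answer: 65975216/847 ≈ 77893.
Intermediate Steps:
(347 - 111)*(276 + (54 - (1/(-77) + 3)/(-104 + r(7)))) = (347 - 111)*(276 + (54 - (1/(-77) + 3)/(-104 + 7**2))) = 236*(276 + (54 - (-1/77 + 3)/(-104 + 49))) = 236*(276 + (54 - 230/(77*(-55)))) = 236*(276 + (54 - 230*(-1)/(77*55))) = 236*(276 + (54 - 1*(-46/847))) = 236*(276 + (54 + 46/847)) = 236*(276 + 45784/847) = 236*(279556/847) = 65975216/847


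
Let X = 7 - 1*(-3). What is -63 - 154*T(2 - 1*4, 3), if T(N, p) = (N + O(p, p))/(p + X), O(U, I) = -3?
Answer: -49/13 ≈ -3.7692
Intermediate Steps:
X = 10 (X = 7 + 3 = 10)
T(N, p) = (-3 + N)/(10 + p) (T(N, p) = (N - 3)/(p + 10) = (-3 + N)/(10 + p))
-63 - 154*T(2 - 1*4, 3) = -63 - 154*(-3 + (2 - 1*4))/(10 + 3) = -63 - 154*(-3 + (2 - 4))/13 = -63 - 154*(-3 - 2)/13 = -63 - 154*(-5)/13 = -63 - 154*(-5/13) = -63 + 770/13 = -49/13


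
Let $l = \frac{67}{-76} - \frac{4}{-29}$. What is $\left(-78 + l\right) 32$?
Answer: $- \frac{1388408}{551} \approx -2519.8$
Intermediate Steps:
$l = - \frac{1639}{2204}$ ($l = 67 \left(- \frac{1}{76}\right) - - \frac{4}{29} = - \frac{67}{76} + \frac{4}{29} = - \frac{1639}{2204} \approx -0.74365$)
$\left(-78 + l\right) 32 = \left(-78 - \frac{1639}{2204}\right) 32 = \left(- \frac{173551}{2204}\right) 32 = - \frac{1388408}{551}$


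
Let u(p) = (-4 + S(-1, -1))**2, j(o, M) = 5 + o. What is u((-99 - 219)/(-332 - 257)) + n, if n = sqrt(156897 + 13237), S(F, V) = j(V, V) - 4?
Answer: 16 + sqrt(170134) ≈ 428.47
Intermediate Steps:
S(F, V) = 1 + V (S(F, V) = (5 + V) - 4 = 1 + V)
u(p) = 16 (u(p) = (-4 + (1 - 1))**2 = (-4 + 0)**2 = (-4)**2 = 16)
n = sqrt(170134) ≈ 412.47
u((-99 - 219)/(-332 - 257)) + n = 16 + sqrt(170134)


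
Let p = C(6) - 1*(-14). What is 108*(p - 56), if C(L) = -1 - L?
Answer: -5292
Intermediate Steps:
p = 7 (p = (-1 - 1*6) - 1*(-14) = (-1 - 6) + 14 = -7 + 14 = 7)
108*(p - 56) = 108*(7 - 56) = 108*(-49) = -5292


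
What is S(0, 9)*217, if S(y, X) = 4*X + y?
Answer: 7812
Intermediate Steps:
S(y, X) = y + 4*X
S(0, 9)*217 = (0 + 4*9)*217 = (0 + 36)*217 = 36*217 = 7812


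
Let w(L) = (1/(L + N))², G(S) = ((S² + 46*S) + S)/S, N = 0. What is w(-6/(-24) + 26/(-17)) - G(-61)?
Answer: 110590/7569 ≈ 14.611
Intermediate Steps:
G(S) = (S² + 47*S)/S
w(L) = L⁻² (w(L) = (1/(L + 0))² = (1/L)² = L⁻²)
w(-6/(-24) + 26/(-17)) - G(-61) = (-6/(-24) + 26/(-17))⁻² - (47 - 61) = (-6*(-1/24) + 26*(-1/17))⁻² - 1*(-14) = (¼ - 26/17)⁻² + 14 = (-87/68)⁻² + 14 = 4624/7569 + 14 = 110590/7569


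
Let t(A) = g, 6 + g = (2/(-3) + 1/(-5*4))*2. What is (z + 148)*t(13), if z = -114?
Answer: -3791/15 ≈ -252.73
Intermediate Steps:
g = -223/30 (g = -6 + (2/(-3) + 1/(-5*4))*2 = -6 + (2*(-⅓) - ⅕*¼)*2 = -6 + (-⅔ - 1/20)*2 = -6 - 43/60*2 = -6 - 43/30 = -223/30 ≈ -7.4333)
t(A) = -223/30
(z + 148)*t(13) = (-114 + 148)*(-223/30) = 34*(-223/30) = -3791/15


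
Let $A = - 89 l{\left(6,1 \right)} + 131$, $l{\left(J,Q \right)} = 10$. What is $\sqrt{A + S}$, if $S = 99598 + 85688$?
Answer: $3 \sqrt{20503} \approx 429.57$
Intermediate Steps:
$S = 185286$
$A = -759$ ($A = \left(-89\right) 10 + 131 = -890 + 131 = -759$)
$\sqrt{A + S} = \sqrt{-759 + 185286} = \sqrt{184527} = 3 \sqrt{20503}$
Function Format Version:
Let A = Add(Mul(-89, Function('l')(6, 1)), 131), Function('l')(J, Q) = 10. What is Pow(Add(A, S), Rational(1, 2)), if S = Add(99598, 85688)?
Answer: Mul(3, Pow(20503, Rational(1, 2))) ≈ 429.57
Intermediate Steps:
S = 185286
A = -759 (A = Add(Mul(-89, 10), 131) = Add(-890, 131) = -759)
Pow(Add(A, S), Rational(1, 2)) = Pow(Add(-759, 185286), Rational(1, 2)) = Pow(184527, Rational(1, 2)) = Mul(3, Pow(20503, Rational(1, 2)))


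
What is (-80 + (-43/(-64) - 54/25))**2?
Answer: 16999205161/2560000 ≈ 6640.3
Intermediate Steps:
(-80 + (-43/(-64) - 54/25))**2 = (-80 + (-43*(-1/64) - 54*1/25))**2 = (-80 + (43/64 - 54/25))**2 = (-80 - 2381/1600)**2 = (-130381/1600)**2 = 16999205161/2560000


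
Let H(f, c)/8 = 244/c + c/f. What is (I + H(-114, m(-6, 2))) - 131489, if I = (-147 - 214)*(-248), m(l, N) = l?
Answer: -2410297/57 ≈ -42286.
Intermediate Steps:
I = 89528 (I = -361*(-248) = 89528)
H(f, c) = 1952/c + 8*c/f (H(f, c) = 8*(244/c + c/f) = 1952/c + 8*c/f)
(I + H(-114, m(-6, 2))) - 131489 = (89528 + (1952/(-6) + 8*(-6)/(-114))) - 131489 = (89528 + (1952*(-1/6) + 8*(-6)*(-1/114))) - 131489 = (89528 + (-976/3 + 8/19)) - 131489 = (89528 - 18520/57) - 131489 = 5084576/57 - 131489 = -2410297/57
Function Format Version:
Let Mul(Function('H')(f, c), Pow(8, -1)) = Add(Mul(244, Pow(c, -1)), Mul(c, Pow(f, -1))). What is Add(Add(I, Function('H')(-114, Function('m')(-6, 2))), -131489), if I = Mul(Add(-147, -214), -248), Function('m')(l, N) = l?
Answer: Rational(-2410297, 57) ≈ -42286.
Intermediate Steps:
I = 89528 (I = Mul(-361, -248) = 89528)
Function('H')(f, c) = Add(Mul(1952, Pow(c, -1)), Mul(8, c, Pow(f, -1))) (Function('H')(f, c) = Mul(8, Add(Mul(244, Pow(c, -1)), Mul(c, Pow(f, -1)))) = Add(Mul(1952, Pow(c, -1)), Mul(8, c, Pow(f, -1))))
Add(Add(I, Function('H')(-114, Function('m')(-6, 2))), -131489) = Add(Add(89528, Add(Mul(1952, Pow(-6, -1)), Mul(8, -6, Pow(-114, -1)))), -131489) = Add(Add(89528, Add(Mul(1952, Rational(-1, 6)), Mul(8, -6, Rational(-1, 114)))), -131489) = Add(Add(89528, Add(Rational(-976, 3), Rational(8, 19))), -131489) = Add(Add(89528, Rational(-18520, 57)), -131489) = Add(Rational(5084576, 57), -131489) = Rational(-2410297, 57)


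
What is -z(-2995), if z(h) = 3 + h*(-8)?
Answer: -23963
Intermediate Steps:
z(h) = 3 - 8*h
-z(-2995) = -(3 - 8*(-2995)) = -(3 + 23960) = -1*23963 = -23963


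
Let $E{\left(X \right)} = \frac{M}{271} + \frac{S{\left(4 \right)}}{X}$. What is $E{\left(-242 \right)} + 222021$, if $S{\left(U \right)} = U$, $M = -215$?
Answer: $\frac{7280264054}{32791} \approx 2.2202 \cdot 10^{5}$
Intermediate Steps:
$E{\left(X \right)} = - \frac{215}{271} + \frac{4}{X}$
$E{\left(-242 \right)} + 222021 = \left(- \frac{215}{271} + \frac{4}{-242}\right) + 222021 = \left(- \frac{215}{271} + 4 \left(- \frac{1}{242}\right)\right) + 222021 = \left(- \frac{215}{271} - \frac{2}{121}\right) + 222021 = - \frac{26557}{32791} + 222021 = \frac{7280264054}{32791}$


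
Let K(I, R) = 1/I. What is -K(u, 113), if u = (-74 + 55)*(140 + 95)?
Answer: 1/4465 ≈ 0.00022396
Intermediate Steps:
u = -4465 (u = -19*235 = -4465)
-K(u, 113) = -1/(-4465) = -1*(-1/4465) = 1/4465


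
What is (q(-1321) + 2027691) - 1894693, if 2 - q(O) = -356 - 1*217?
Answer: 133573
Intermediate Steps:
q(O) = 575 (q(O) = 2 - (-356 - 1*217) = 2 - (-356 - 217) = 2 - 1*(-573) = 2 + 573 = 575)
(q(-1321) + 2027691) - 1894693 = (575 + 2027691) - 1894693 = 2028266 - 1894693 = 133573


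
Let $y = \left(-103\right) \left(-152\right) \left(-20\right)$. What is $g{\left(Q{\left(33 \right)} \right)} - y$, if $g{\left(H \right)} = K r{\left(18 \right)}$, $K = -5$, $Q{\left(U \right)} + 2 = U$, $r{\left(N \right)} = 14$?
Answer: $313050$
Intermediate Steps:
$Q{\left(U \right)} = -2 + U$
$g{\left(H \right)} = -70$ ($g{\left(H \right)} = \left(-5\right) 14 = -70$)
$y = -313120$ ($y = 15656 \left(-20\right) = -313120$)
$g{\left(Q{\left(33 \right)} \right)} - y = -70 - -313120 = -70 + 313120 = 313050$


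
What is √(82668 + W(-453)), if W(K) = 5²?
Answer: √82693 ≈ 287.56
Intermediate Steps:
W(K) = 25
√(82668 + W(-453)) = √(82668 + 25) = √82693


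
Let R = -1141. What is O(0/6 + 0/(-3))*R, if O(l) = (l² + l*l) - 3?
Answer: 3423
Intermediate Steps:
O(l) = -3 + 2*l² (O(l) = (l² + l²) - 3 = 2*l² - 3 = -3 + 2*l²)
O(0/6 + 0/(-3))*R = (-3 + 2*(0/6 + 0/(-3))²)*(-1141) = (-3 + 2*(0*(⅙) + 0*(-⅓))²)*(-1141) = (-3 + 2*(0 + 0)²)*(-1141) = (-3 + 2*0²)*(-1141) = (-3 + 2*0)*(-1141) = (-3 + 0)*(-1141) = -3*(-1141) = 3423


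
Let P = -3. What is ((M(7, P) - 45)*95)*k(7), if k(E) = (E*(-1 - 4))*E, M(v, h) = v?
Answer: 884450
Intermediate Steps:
k(E) = -5*E**2 (k(E) = (E*(-5))*E = (-5*E)*E = -5*E**2)
((M(7, P) - 45)*95)*k(7) = ((7 - 45)*95)*(-5*7**2) = (-38*95)*(-5*49) = -3610*(-245) = 884450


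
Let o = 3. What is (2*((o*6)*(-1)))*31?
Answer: -1116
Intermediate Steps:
(2*((o*6)*(-1)))*31 = (2*((3*6)*(-1)))*31 = (2*(18*(-1)))*31 = (2*(-18))*31 = -36*31 = -1116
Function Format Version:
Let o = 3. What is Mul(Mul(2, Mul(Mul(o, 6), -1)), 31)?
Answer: -1116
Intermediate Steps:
Mul(Mul(2, Mul(Mul(o, 6), -1)), 31) = Mul(Mul(2, Mul(Mul(3, 6), -1)), 31) = Mul(Mul(2, Mul(18, -1)), 31) = Mul(Mul(2, -18), 31) = Mul(-36, 31) = -1116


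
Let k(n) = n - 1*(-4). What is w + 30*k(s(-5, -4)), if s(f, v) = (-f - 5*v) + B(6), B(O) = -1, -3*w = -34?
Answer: 2554/3 ≈ 851.33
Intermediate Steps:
w = 34/3 (w = -⅓*(-34) = 34/3 ≈ 11.333)
s(f, v) = -1 - f - 5*v (s(f, v) = (-f - 5*v) - 1 = -1 - f - 5*v)
k(n) = 4 + n (k(n) = n + 4 = 4 + n)
w + 30*k(s(-5, -4)) = 34/3 + 30*(4 + (-1 - 1*(-5) - 5*(-4))) = 34/3 + 30*(4 + (-1 + 5 + 20)) = 34/3 + 30*(4 + 24) = 34/3 + 30*28 = 34/3 + 840 = 2554/3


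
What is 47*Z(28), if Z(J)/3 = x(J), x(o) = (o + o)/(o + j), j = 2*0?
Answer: 282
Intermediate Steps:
j = 0
x(o) = 2 (x(o) = (o + o)/(o + 0) = (2*o)/o = 2)
Z(J) = 6 (Z(J) = 3*2 = 6)
47*Z(28) = 47*6 = 282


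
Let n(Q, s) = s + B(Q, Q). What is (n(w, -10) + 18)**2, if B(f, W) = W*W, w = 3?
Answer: 289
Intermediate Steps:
B(f, W) = W**2
n(Q, s) = s + Q**2
(n(w, -10) + 18)**2 = ((-10 + 3**2) + 18)**2 = ((-10 + 9) + 18)**2 = (-1 + 18)**2 = 17**2 = 289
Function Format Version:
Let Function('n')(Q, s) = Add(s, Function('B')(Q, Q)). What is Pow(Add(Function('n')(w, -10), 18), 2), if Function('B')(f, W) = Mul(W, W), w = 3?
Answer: 289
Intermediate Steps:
Function('B')(f, W) = Pow(W, 2)
Function('n')(Q, s) = Add(s, Pow(Q, 2))
Pow(Add(Function('n')(w, -10), 18), 2) = Pow(Add(Add(-10, Pow(3, 2)), 18), 2) = Pow(Add(Add(-10, 9), 18), 2) = Pow(Add(-1, 18), 2) = Pow(17, 2) = 289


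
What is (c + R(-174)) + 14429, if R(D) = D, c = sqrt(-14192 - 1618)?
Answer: 14255 + I*sqrt(15810) ≈ 14255.0 + 125.74*I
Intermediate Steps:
c = I*sqrt(15810) (c = sqrt(-15810) = I*sqrt(15810) ≈ 125.74*I)
(c + R(-174)) + 14429 = (I*sqrt(15810) - 174) + 14429 = (-174 + I*sqrt(15810)) + 14429 = 14255 + I*sqrt(15810)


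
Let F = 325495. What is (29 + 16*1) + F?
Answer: 325540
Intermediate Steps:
(29 + 16*1) + F = (29 + 16*1) + 325495 = (29 + 16) + 325495 = 45 + 325495 = 325540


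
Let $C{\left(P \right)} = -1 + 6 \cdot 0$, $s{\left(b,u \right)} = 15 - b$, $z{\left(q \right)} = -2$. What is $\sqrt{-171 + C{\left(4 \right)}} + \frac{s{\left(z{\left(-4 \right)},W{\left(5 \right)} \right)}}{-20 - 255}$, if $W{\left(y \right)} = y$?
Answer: $- \frac{17}{275} + 2 i \sqrt{43} \approx -0.061818 + 13.115 i$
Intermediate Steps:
$C{\left(P \right)} = -1$ ($C{\left(P \right)} = -1 + 0 = -1$)
$\sqrt{-171 + C{\left(4 \right)}} + \frac{s{\left(z{\left(-4 \right)},W{\left(5 \right)} \right)}}{-20 - 255} = \sqrt{-171 - 1} + \frac{15 - -2}{-20 - 255} = \sqrt{-172} + \frac{15 + 2}{-275} = 2 i \sqrt{43} - \frac{17}{275} = - \frac{17}{275} + 2 i \sqrt{43}$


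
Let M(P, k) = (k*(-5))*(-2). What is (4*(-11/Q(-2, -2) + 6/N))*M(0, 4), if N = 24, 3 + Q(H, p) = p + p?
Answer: 2040/7 ≈ 291.43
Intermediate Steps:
M(P, k) = 10*k (M(P, k) = -5*k*(-2) = 10*k)
Q(H, p) = -3 + 2*p (Q(H, p) = -3 + (p + p) = -3 + 2*p)
(4*(-11/Q(-2, -2) + 6/N))*M(0, 4) = (4*(-11/(-3 + 2*(-2)) + 6/24))*(10*4) = (4*(-11/(-3 - 4) + 6*(1/24)))*40 = (4*(-11/(-7) + ¼))*40 = (4*(-11*(-⅐) + ¼))*40 = (4*(11/7 + ¼))*40 = (4*(51/28))*40 = (51/7)*40 = 2040/7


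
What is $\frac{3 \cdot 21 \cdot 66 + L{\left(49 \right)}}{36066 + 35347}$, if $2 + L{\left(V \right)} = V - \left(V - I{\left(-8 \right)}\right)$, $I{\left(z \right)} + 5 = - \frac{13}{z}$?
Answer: $\frac{33221}{571304} \approx 0.058149$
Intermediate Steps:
$I{\left(z \right)} = -5 - \frac{13}{z}$
$L{\left(V \right)} = - \frac{43}{8}$ ($L{\left(V \right)} = -2 + \left(V - \left(5 - \frac{13}{8} + V\right)\right) = -2 + \left(V - \left(\frac{27}{8} + V\right)\right) = -2 - \frac{27}{8} = - \frac{43}{8}$)
$\frac{3 \cdot 21 \cdot 66 + L{\left(49 \right)}}{36066 + 35347} = \frac{3 \cdot 21 \cdot 66 - \frac{43}{8}}{36066 + 35347} = \frac{3 \cdot 1386 - \frac{43}{8}}{71413} = \left(4158 - \frac{43}{8}\right) \frac{1}{71413} = \frac{33221}{8} \cdot \frac{1}{71413} = \frac{33221}{571304}$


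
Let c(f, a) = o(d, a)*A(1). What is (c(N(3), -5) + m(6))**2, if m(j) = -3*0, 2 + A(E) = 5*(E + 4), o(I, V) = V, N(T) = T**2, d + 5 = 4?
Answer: 13225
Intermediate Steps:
d = -1 (d = -5 + 4 = -1)
A(E) = 18 + 5*E (A(E) = -2 + 5*(E + 4) = -2 + 5*(4 + E) = -2 + (20 + 5*E) = 18 + 5*E)
c(f, a) = 23*a (c(f, a) = a*(18 + 5*1) = a*(18 + 5) = a*23 = 23*a)
m(j) = 0
(c(N(3), -5) + m(6))**2 = (23*(-5) + 0)**2 = (-115 + 0)**2 = (-115)**2 = 13225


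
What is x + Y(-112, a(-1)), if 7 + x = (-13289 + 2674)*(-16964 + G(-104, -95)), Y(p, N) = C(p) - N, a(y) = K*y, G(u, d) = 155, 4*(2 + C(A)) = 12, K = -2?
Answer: 178427527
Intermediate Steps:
C(A) = 1 (C(A) = -2 + (¼)*12 = -2 + 3 = 1)
a(y) = -2*y
Y(p, N) = 1 - N
x = 178427528 (x = -7 + (-13289 + 2674)*(-16964 + 155) = -7 - 10615*(-16809) = -7 + 178427535 = 178427528)
x + Y(-112, a(-1)) = 178427528 + (1 - (-2)*(-1)) = 178427528 + (1 - 1*2) = 178427528 + (1 - 2) = 178427528 - 1 = 178427527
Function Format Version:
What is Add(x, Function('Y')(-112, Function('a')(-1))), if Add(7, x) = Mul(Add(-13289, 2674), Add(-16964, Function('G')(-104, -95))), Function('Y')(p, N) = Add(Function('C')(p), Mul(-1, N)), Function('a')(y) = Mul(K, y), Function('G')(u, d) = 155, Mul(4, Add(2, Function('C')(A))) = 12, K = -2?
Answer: 178427527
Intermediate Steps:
Function('C')(A) = 1 (Function('C')(A) = Add(-2, Mul(Rational(1, 4), 12)) = Add(-2, 3) = 1)
Function('a')(y) = Mul(-2, y)
Function('Y')(p, N) = Add(1, Mul(-1, N))
x = 178427528 (x = Add(-7, Mul(Add(-13289, 2674), Add(-16964, 155))) = Add(-7, Mul(-10615, -16809)) = Add(-7, 178427535) = 178427528)
Add(x, Function('Y')(-112, Function('a')(-1))) = Add(178427528, Add(1, Mul(-1, Mul(-2, -1)))) = Add(178427528, Add(1, Mul(-1, 2))) = Add(178427528, Add(1, -2)) = Add(178427528, -1) = 178427527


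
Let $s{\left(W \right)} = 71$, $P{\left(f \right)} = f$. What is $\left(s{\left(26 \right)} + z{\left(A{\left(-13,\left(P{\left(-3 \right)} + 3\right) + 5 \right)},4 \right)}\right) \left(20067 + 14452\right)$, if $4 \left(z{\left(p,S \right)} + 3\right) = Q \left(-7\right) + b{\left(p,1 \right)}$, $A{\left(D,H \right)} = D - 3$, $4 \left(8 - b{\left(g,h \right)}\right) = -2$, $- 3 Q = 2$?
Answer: $\frac{59062009}{24} \approx 2.4609 \cdot 10^{6}$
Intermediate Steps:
$Q = - \frac{2}{3}$ ($Q = \left(- \frac{1}{3}\right) 2 = - \frac{2}{3} \approx -0.66667$)
$b{\left(g,h \right)} = \frac{17}{2}$ ($b{\left(g,h \right)} = 8 - - \frac{1}{2} = 8 + \frac{1}{2} = \frac{17}{2}$)
$A{\left(D,H \right)} = -3 + D$
$z{\left(p,S \right)} = \frac{7}{24}$ ($z{\left(p,S \right)} = -3 + \frac{\left(- \frac{2}{3}\right) \left(-7\right) + \frac{17}{2}}{4} = -3 + \frac{\frac{14}{3} + \frac{17}{2}}{4} = -3 + \frac{1}{4} \cdot \frac{79}{6} = -3 + \frac{79}{24} = \frac{7}{24}$)
$\left(s{\left(26 \right)} + z{\left(A{\left(-13,\left(P{\left(-3 \right)} + 3\right) + 5 \right)},4 \right)}\right) \left(20067 + 14452\right) = \left(71 + \frac{7}{24}\right) \left(20067 + 14452\right) = \frac{1711}{24} \cdot 34519 = \frac{59062009}{24}$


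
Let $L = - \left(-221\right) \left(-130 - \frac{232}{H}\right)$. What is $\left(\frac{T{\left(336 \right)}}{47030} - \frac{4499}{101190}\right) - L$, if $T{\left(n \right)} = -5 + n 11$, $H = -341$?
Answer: $\frac{2318965367765186}{81140365185} \approx 28580.0$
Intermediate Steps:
$T{\left(n \right)} = -5 + 11 n$
$L = - \frac{9745658}{341}$ ($L = - \left(-221\right) \left(-130 - \frac{232}{-341}\right) = - \left(-221\right) \left(-130 - - \frac{232}{341}\right) = - \left(-221\right) \left(-130 + \frac{232}{341}\right) = - \frac{\left(-221\right) \left(-44098\right)}{341} = \left(-1\right) \frac{9745658}{341} = - \frac{9745658}{341} \approx -28580.0$)
$\left(\frac{T{\left(336 \right)}}{47030} - \frac{4499}{101190}\right) - L = \left(\frac{-5 + 11 \cdot 336}{47030} - \frac{4499}{101190}\right) - - \frac{9745658}{341} = \left(\left(-5 + 3696\right) \frac{1}{47030} - \frac{4499}{101190}\right) + \frac{9745658}{341} = \left(3691 \cdot \frac{1}{47030} - \frac{4499}{101190}\right) + \frac{9745658}{341} = \left(\frac{3691}{47030} - \frac{4499}{101190}\right) + \frac{9745658}{341} = \frac{8095216}{237948285} + \frac{9745658}{341} = \frac{2318965367765186}{81140365185}$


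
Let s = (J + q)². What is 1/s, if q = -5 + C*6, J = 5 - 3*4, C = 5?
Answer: 1/324 ≈ 0.0030864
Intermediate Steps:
J = -7 (J = 5 - 12 = -7)
q = 25 (q = -5 + 5*6 = -5 + 30 = 25)
s = 324 (s = (-7 + 25)² = 18² = 324)
1/s = 1/324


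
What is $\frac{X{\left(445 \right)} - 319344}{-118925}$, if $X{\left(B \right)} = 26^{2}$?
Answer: $\frac{318668}{118925} \approx 2.6796$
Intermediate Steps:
$X{\left(B \right)} = 676$
$\frac{X{\left(445 \right)} - 319344}{-118925} = \frac{676 - 319344}{-118925} = \left(-318668\right) \left(- \frac{1}{118925}\right) = \frac{318668}{118925}$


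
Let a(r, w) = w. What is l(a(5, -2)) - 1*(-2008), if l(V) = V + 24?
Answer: 2030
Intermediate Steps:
l(V) = 24 + V
l(a(5, -2)) - 1*(-2008) = (24 - 2) - 1*(-2008) = 22 + 2008 = 2030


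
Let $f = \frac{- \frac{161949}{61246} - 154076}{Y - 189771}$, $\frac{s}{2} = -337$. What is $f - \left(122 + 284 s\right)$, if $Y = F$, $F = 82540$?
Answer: $\frac{1256327009595489}{6567469826} \approx 1.913 \cdot 10^{5}$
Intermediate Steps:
$s = -674$ ($s = 2 \left(-337\right) = -674$)
$Y = 82540$
$f = \frac{9436700645}{6567469826}$ ($f = \frac{- \frac{161949}{61246} - 154076}{82540 - 189771} = \frac{\left(-161949\right) \frac{1}{61246} - 154076}{-107231} = \left(- \frac{161949}{61246} - 154076\right) \left(- \frac{1}{107231}\right) = \left(- \frac{9436700645}{61246}\right) \left(- \frac{1}{107231}\right) = \frac{9436700645}{6567469826} \approx 1.4369$)
$f - \left(122 + 284 s\right) = \frac{9436700645}{6567469826} - \left(122 + 284 \left(-674\right)\right) = \frac{9436700645}{6567469826} - \left(122 - 191416\right) = \frac{9436700645}{6567469826} - -191294 = \frac{9436700645}{6567469826} + 191294 = \frac{1256327009595489}{6567469826}$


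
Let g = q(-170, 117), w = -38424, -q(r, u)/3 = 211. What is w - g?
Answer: -37791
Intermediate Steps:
q(r, u) = -633 (q(r, u) = -3*211 = -633)
g = -633
w - g = -38424 - 1*(-633) = -38424 + 633 = -37791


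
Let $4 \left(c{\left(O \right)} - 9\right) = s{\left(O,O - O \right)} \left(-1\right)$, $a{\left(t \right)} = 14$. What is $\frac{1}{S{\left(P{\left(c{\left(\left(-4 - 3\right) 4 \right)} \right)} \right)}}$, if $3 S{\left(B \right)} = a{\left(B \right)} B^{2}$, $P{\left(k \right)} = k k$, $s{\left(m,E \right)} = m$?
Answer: $\frac{3}{917504} \approx 3.2697 \cdot 10^{-6}$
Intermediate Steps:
$c{\left(O \right)} = 9 - \frac{O}{4}$ ($c{\left(O \right)} = 9 + \frac{O \left(-1\right)}{4} = 9 + \frac{\left(-1\right) O}{4} = 9 - \frac{O}{4}$)
$P{\left(k \right)} = k^{2}$
$S{\left(B \right)} = \frac{14 B^{2}}{3}$
$\frac{1}{S{\left(P{\left(c{\left(\left(-4 - 3\right) 4 \right)} \right)} \right)}} = \frac{1}{\frac{14}{3} \left(\left(9 - \frac{\left(-4 - 3\right) 4}{4}\right)^{2}\right)^{2}} = \frac{1}{\frac{14}{3} \left(\left(9 - \frac{\left(-7\right) 4}{4}\right)^{2}\right)^{2}} = \frac{1}{\frac{14}{3} \left(\left(9 - -7\right)^{2}\right)^{2}} = \frac{1}{\frac{14}{3} \left(\left(9 + 7\right)^{2}\right)^{2}} = \frac{1}{\frac{14}{3} \left(16^{2}\right)^{2}} = \frac{1}{\frac{14}{3} \cdot 256^{2}} = \frac{1}{\frac{14}{3} \cdot 65536} = \frac{1}{\frac{917504}{3}} = \frac{3}{917504}$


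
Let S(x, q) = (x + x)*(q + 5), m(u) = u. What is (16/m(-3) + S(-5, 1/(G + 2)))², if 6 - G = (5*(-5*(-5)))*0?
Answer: 461041/144 ≈ 3201.7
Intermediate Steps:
G = 6 (G = 6 - 5*(-5*(-5))*0 = 6 - 5*25*0 = 6 - 125*0 = 6 - 1*0 = 6 + 0 = 6)
S(x, q) = 2*x*(5 + q) (S(x, q) = (2*x)*(5 + q) = 2*x*(5 + q))
(16/m(-3) + S(-5, 1/(G + 2)))² = (16/(-3) + 2*(-5)*(5 + 1/(6 + 2)))² = (16*(-⅓) + 2*(-5)*(5 + 1/8))² = (-16/3 + 2*(-5)*(5 + ⅛))² = (-16/3 + 2*(-5)*(41/8))² = (-16/3 - 205/4)² = (-679/12)² = 461041/144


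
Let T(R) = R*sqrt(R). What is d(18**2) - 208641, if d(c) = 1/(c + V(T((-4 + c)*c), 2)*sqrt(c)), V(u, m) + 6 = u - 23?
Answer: -4185594255654850795891/20061226008573822 + 829440*sqrt(5)/1114512556031879 ≈ -2.0864e+5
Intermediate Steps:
T(R) = R**(3/2)
V(u, m) = -29 + u (V(u, m) = -6 + (u - 23) = -6 + (-23 + u) = -29 + u)
d(c) = 1/(c + sqrt(c)*(-29 + (c*(-4 + c))**(3/2))) (d(c) = 1/(c + (-29 + ((-4 + c)*c)**(3/2))*sqrt(c)) = 1/(c + (-29 + (c*(-4 + c))**(3/2))*sqrt(c)) = 1/(c + sqrt(c)*(-29 + (c*(-4 + c))**(3/2))))
d(18**2) - 208641 = 1/(18**2 + sqrt(18**2)*(-29 + (18**2*(-4 + 18**2))**(3/2))) - 208641 = 1/(324 + sqrt(324)*(-29 + (324*(-4 + 324))**(3/2))) - 208641 = 1/(324 + 18*(-29 + (324*320)**(3/2))) - 208641 = 1/(324 + 18*(-29 + 103680**(3/2))) - 208641 = 1/(324 + 18*(-29 + 14929920*sqrt(5))) - 208641 = 1/(324 + (-522 + 268738560*sqrt(5))) - 208641 = 1/(-198 + 268738560*sqrt(5)) - 208641 = -208641 + 1/(-198 + 268738560*sqrt(5))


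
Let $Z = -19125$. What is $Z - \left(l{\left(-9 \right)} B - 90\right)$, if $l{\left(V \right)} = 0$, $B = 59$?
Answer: $-19035$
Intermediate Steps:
$Z - \left(l{\left(-9 \right)} B - 90\right) = -19125 - \left(0 \cdot 59 - 90\right) = -19125 - \left(0 - 90\right) = -19125 - -90 = -19125 + 90 = -19035$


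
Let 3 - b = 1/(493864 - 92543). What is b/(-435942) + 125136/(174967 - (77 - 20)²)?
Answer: 237963823317383/326549176066503 ≈ 0.72872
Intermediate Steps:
b = 1203962/401321 (b = 3 - 1/(493864 - 92543) = 3 - 1/401321 = 1203962/401321 ≈ 3.0000)
b/(-435942) + 125136/(174967 - (77 - 20)²) = (1203962/401321)/(-435942) + 125136/(174967 - (77 - 20)²) = (1203962/401321)*(-1/435942) + 125136/(174967 - 1*57²) = -601981/87476339691 + 125136/(174967 - 1*3249) = -601981/87476339691 + 125136/(174967 - 3249) = -601981/87476339691 + 125136/171718 = -601981/87476339691 + 125136*(1/171718) = -601981/87476339691 + 62568/85859 = 237963823317383/326549176066503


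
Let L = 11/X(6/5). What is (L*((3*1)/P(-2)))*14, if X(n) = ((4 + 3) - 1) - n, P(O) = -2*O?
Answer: 385/16 ≈ 24.063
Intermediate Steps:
X(n) = 6 - n (X(n) = (7 - 1) - n = 6 - n)
L = 55/24 (L = 11/(6 - 6/5) = 11/(24/5) = 11*(5/24) = 55/24 ≈ 2.2917)
(L*((3*1)/P(-2)))*14 = (55*((3*1)/((-2*(-2))))/24)*14 = (55*(3/4)/24)*14 = (55*((¼)*3)/24)*14 = ((55/24)*(¾))*14 = (55/32)*14 = 385/16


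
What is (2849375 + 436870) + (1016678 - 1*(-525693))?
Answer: 4828616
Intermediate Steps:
(2849375 + 436870) + (1016678 - 1*(-525693)) = 3286245 + (1016678 + 525693) = 3286245 + 1542371 = 4828616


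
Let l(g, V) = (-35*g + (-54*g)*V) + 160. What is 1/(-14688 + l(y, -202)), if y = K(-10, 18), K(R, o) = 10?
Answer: 1/94202 ≈ 1.0615e-5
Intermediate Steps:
y = 10
l(g, V) = 160 - 35*g - 54*V*g (l(g, V) = (-35*g - 54*V*g) + 160 = 160 - 35*g - 54*V*g)
1/(-14688 + l(y, -202)) = 1/(-14688 + (160 - 35*10 - 54*(-202)*10)) = 1/(-14688 + (160 - 350 + 109080)) = 1/(-14688 + 108890) = 1/94202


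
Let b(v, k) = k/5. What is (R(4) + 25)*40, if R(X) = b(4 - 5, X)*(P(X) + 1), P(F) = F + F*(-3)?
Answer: 776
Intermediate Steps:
b(v, k) = k/5 (b(v, k) = k*(1/5) = k/5)
P(F) = -2*F (P(F) = F - 3*F = -2*F)
R(X) = X*(1 - 2*X)/5 (R(X) = (X/5)*(-2*X + 1) = (X/5)*(1 - 2*X) = X*(1 - 2*X)/5)
(R(4) + 25)*40 = ((1/5)*4*(1 - 2*4) + 25)*40 = ((1/5)*4*(1 - 8) + 25)*40 = ((1/5)*4*(-7) + 25)*40 = (-28/5 + 25)*40 = (97/5)*40 = 776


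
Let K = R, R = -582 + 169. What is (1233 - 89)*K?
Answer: -472472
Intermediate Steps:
R = -413
K = -413
(1233 - 89)*K = (1233 - 89)*(-413) = 1144*(-413) = -472472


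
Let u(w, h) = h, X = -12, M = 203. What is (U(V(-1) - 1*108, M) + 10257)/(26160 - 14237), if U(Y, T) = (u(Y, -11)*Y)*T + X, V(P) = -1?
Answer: 253642/11923 ≈ 21.273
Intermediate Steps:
U(Y, T) = -12 - 11*T*Y (U(Y, T) = (-11*Y)*T - 12 = -11*T*Y - 12 = -12 - 11*T*Y)
(U(V(-1) - 1*108, M) + 10257)/(26160 - 14237) = ((-12 - 11*203*(-1 - 1*108)) + 10257)/(26160 - 14237) = ((-12 - 11*203*(-1 - 108)) + 10257)/11923 = ((-12 - 11*203*(-109)) + 10257)*(1/11923) = ((-12 + 243397) + 10257)*(1/11923) = (243385 + 10257)*(1/11923) = 253642*(1/11923) = 253642/11923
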